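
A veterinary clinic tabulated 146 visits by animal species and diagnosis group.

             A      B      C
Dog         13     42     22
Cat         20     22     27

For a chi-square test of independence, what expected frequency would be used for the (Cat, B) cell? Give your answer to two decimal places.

30.25

Row total (Cat) = 69; column total (B) = 64; grand total N = 146.
Expected count = (row total × column total) / N = 69 × 64 / 146 = 30.25.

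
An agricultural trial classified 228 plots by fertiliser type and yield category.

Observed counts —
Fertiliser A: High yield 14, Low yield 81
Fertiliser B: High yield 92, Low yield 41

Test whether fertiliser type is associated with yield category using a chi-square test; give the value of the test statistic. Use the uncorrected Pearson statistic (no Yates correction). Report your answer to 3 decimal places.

Row totals: 95, 133. Column totals: 106, 122. Grand total N = 228.
Expected counts (row total × column total / N):
  Fertiliser A, High yield: 95×106/228 = 44.1667
  Fertiliser A, Low yield: 95×122/228 = 50.8333
  Fertiliser B, High yield: 133×106/228 = 61.8333
  Fertiliser B, Low yield: 133×122/228 = 71.1667
Contributions (O − E)²/E:
  (14 − 44.1667)²/44.1667 = 20.6044
  (81 − 50.8333)²/50.8333 = 17.9022
  (92 − 61.8333)²/61.8333 = 14.7175
  (41 − 71.1667)²/71.1667 = 12.7873
χ² = 20.6044 + 17.9022 + 14.7175 + 12.7873 = 66.011

66.011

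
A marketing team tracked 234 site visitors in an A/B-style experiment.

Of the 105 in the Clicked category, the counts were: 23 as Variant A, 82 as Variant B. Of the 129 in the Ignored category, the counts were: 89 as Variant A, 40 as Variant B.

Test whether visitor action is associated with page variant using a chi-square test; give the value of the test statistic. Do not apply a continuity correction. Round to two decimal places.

Row totals: 105, 129. Column totals: 112, 122. Grand total N = 234.
Expected counts (row total × column total / N):
  Clicked, Variant A: 105×112/234 = 50.256
  Clicked, Variant B: 105×122/234 = 54.744
  Ignored, Variant A: 129×112/234 = 61.744
  Ignored, Variant B: 129×122/234 = 67.256
Contributions (O − E)²/E:
  (23 − 50.256)²/50.256 = 14.7821
  (82 − 54.744)²/54.744 = 13.5702
  (89 − 61.744)²/61.744 = 12.0318
  (40 − 67.256)²/67.256 = 11.0457
χ² = 14.7821 + 13.5702 + 12.0318 + 11.0457 = 51.43

51.43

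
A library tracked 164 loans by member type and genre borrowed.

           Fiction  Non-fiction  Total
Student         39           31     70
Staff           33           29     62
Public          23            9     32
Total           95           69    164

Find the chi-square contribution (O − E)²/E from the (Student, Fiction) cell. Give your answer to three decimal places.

Row total (Student) = 70; column total (Fiction) = 95; N = 164.
Expected count E = 70 × 95 / 164 = 40.5488.
Contribution = (O − E)²/E = (39 − 40.5488)² / 40.5488 = 0.059.

0.059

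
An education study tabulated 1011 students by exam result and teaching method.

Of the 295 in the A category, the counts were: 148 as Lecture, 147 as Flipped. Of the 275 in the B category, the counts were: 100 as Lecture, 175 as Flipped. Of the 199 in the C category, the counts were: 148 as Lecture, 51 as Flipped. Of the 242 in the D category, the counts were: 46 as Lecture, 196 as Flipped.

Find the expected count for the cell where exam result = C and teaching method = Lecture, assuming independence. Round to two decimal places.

Row total (C) = 199; column total (Lecture) = 442; grand total N = 1011.
Expected count = (row total × column total) / N = 199 × 442 / 1011 = 87.00.

87.00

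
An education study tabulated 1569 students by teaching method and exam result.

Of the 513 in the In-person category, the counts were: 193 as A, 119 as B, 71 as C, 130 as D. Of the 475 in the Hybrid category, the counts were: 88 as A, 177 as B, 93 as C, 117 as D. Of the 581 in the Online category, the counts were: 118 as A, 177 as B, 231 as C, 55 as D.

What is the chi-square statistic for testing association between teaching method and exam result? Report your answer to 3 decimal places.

188.198

Row totals: 513, 475, 581. Column totals: 399, 473, 395, 302. Grand total N = 1569.
Expected counts (row total × column total / N):
  In-person, A: 513×399/1569 = 130.4570
  In-person, B: 513×473/1569 = 154.6520
  In-person, C: 513×395/1569 = 129.1491
  In-person, D: 513×302/1569 = 98.7419
  Hybrid, A: 475×399/1569 = 120.7935
  Hybrid, B: 475×473/1569 = 143.1963
  Hybrid, C: 475×395/1569 = 119.5825
  Hybrid, D: 475×302/1569 = 91.4277
  Online, A: 581×399/1569 = 147.7495
  Online, B: 581×473/1569 = 175.1517
  Online, C: 581×395/1569 = 146.2683
  Online, D: 581×302/1569 = 111.8305
Contributions (O − E)²/E:
  (193 − 130.4570)²/130.4570 = 29.9840
  (119 − 154.6520)²/154.6520 = 8.2189
  (71 − 129.1491)²/129.1491 = 26.1815
  (130 − 98.7419)²/98.7419 = 9.8952
  (88 − 120.7935)²/120.7935 = 8.9029
  (177 − 143.1963)²/143.1963 = 7.9799
  (93 − 119.5825)²/119.5825 = 5.9091
  (117 − 91.4277)²/91.4277 = 7.1526
  (118 − 147.7495)²/147.7495 = 5.9901
  (177 − 175.1517)²/175.1517 = 0.0195
  (231 − 146.2683)²/146.2683 = 49.0842
  (55 − 111.8305)²/111.8305 = 28.8804
χ² = 29.9840 + 8.2189 + 26.1815 + 9.8952 + 8.9029 + 7.9799 + 5.9091 + 7.1526 + 5.9901 + 0.0195 + 49.0842 + 28.8804 = 188.198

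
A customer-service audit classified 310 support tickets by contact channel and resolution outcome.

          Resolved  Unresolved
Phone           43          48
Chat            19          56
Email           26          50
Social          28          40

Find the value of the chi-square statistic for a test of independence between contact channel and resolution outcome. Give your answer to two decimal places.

Row totals: 91, 75, 76, 68. Column totals: 116, 194. Grand total N = 310.
Expected counts (row total × column total / N):
  Phone, Resolved: 91×116/310 = 34.052
  Phone, Unresolved: 91×194/310 = 56.948
  Chat, Resolved: 75×116/310 = 28.065
  Chat, Unresolved: 75×194/310 = 46.935
  Email, Resolved: 76×116/310 = 28.439
  Email, Unresolved: 76×194/310 = 47.561
  Social, Resolved: 68×116/310 = 25.445
  Social, Unresolved: 68×194/310 = 42.555
Contributions (O − E)²/E:
  (43 − 34.052)²/34.052 = 2.3513
  (48 − 56.948)²/56.948 = 1.4060
  (19 − 28.065)²/28.065 = 2.9280
  (56 − 46.935)²/46.935 = 1.7508
  (26 − 28.439)²/28.439 = 0.2092
  (50 − 47.561)²/47.561 = 0.1251
  (28 − 25.445)²/25.445 = 0.2566
  (40 − 42.555)²/42.555 = 0.1534
χ² = 2.3513 + 1.4060 + 2.9280 + 1.7508 + 0.2092 + 0.1251 + 0.2566 + 0.1534 = 9.18

9.18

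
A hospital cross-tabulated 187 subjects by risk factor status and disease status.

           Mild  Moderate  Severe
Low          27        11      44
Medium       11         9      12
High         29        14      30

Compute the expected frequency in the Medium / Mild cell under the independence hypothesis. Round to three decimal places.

11.465

Row total (Medium) = 32; column total (Mild) = 67; grand total N = 187.
Expected count = (row total × column total) / N = 32 × 67 / 187 = 11.465.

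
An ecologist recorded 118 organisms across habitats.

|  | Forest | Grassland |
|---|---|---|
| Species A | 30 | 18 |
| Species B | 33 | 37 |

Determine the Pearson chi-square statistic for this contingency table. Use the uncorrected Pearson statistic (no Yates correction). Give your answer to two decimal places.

Row totals: 48, 70. Column totals: 63, 55. Grand total N = 118.
Expected counts (row total × column total / N):
  Species A, Forest: 48×63/118 = 25.627
  Species A, Grassland: 48×55/118 = 22.373
  Species B, Forest: 70×63/118 = 37.373
  Species B, Grassland: 70×55/118 = 32.627
Contributions (O − E)²/E:
  (30 − 25.627)²/25.627 = 0.7462
  (18 − 22.373)²/22.373 = 0.8547
  (33 − 37.373)²/37.373 = 0.5117
  (37 − 32.627)²/32.627 = 0.5861
χ² = 0.7462 + 0.8547 + 0.5117 + 0.5861 = 2.70

2.70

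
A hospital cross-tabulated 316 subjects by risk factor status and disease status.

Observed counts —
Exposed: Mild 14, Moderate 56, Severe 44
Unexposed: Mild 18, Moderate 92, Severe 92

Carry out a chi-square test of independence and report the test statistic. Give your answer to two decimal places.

1.83

Row totals: 114, 202. Column totals: 32, 148, 136. Grand total N = 316.
Expected counts (row total × column total / N):
  Exposed, Mild: 114×32/316 = 11.544
  Exposed, Moderate: 114×148/316 = 53.392
  Exposed, Severe: 114×136/316 = 49.063
  Unexposed, Mild: 202×32/316 = 20.456
  Unexposed, Moderate: 202×148/316 = 94.608
  Unexposed, Severe: 202×136/316 = 86.937
Contributions (O − E)²/E:
  (14 − 11.544)²/11.544 = 0.5225
  (56 − 53.392)²/53.392 = 0.1274
  (44 − 49.063)²/49.063 = 0.5225
  (18 − 20.456)²/20.456 = 0.2949
  (92 − 94.608)²/94.608 = 0.0719
  (92 − 86.937)²/86.937 = 0.2949
χ² = 0.5225 + 0.1274 + 0.5225 + 0.2949 + 0.0719 + 0.2949 = 1.83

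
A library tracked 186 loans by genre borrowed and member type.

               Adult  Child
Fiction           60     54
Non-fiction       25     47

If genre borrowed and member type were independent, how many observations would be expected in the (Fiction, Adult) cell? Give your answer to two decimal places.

Row total (Fiction) = 114; column total (Adult) = 85; grand total N = 186.
Expected count = (row total × column total) / N = 114 × 85 / 186 = 52.10.

52.10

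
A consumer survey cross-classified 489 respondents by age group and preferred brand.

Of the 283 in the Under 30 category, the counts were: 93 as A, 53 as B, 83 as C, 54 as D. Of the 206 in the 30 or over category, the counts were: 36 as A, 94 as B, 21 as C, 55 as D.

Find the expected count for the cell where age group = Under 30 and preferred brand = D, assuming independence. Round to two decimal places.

63.08

Row total (Under 30) = 283; column total (D) = 109; grand total N = 489.
Expected count = (row total × column total) / N = 283 × 109 / 489 = 63.08.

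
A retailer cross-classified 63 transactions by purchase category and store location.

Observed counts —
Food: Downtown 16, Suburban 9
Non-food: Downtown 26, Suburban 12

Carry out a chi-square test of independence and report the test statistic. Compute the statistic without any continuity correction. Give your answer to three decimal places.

0.133

Row totals: 25, 38. Column totals: 42, 21. Grand total N = 63.
Expected counts (row total × column total / N):
  Food, Downtown: 25×42/63 = 16.6667
  Food, Suburban: 25×21/63 = 8.3333
  Non-food, Downtown: 38×42/63 = 25.3333
  Non-food, Suburban: 38×21/63 = 12.6667
Contributions (O − E)²/E:
  (16 − 16.6667)²/16.6667 = 0.0267
  (9 − 8.3333)²/8.3333 = 0.0533
  (26 − 25.3333)²/25.3333 = 0.0175
  (12 − 12.6667)²/12.6667 = 0.0351
χ² = 0.0267 + 0.0533 + 0.0175 + 0.0351 = 0.133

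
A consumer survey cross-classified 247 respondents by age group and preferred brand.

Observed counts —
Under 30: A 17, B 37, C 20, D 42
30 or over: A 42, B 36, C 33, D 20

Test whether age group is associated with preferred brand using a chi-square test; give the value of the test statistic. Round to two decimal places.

Row totals: 116, 131. Column totals: 59, 73, 53, 62. Grand total N = 247.
Expected counts (row total × column total / N):
  Under 30, A: 116×59/247 = 27.7085
  Under 30, B: 116×73/247 = 34.2834
  Under 30, C: 116×53/247 = 24.8907
  Under 30, D: 116×62/247 = 29.1174
  30 or over, A: 131×59/247 = 31.2915
  30 or over, B: 131×73/247 = 38.7166
  30 or over, C: 131×53/247 = 28.1093
  30 or over, D: 131×62/247 = 32.8826
Contributions (O − E)²/E:
  (17 − 27.7085)²/27.7085 = 4.1385
  (37 − 34.2834)²/34.2834 = 0.2153
  (20 − 24.8907)²/24.8907 = 0.9610
  (42 − 29.1174)²/29.1174 = 5.6997
  (42 − 31.2915)²/31.2915 = 3.6646
  (36 − 38.7166)²/38.7166 = 0.1906
  (33 − 28.1093)²/28.1093 = 0.8509
  (20 − 32.8826)²/32.8826 = 5.0471
χ² = 4.1385 + 0.2153 + 0.9610 + 5.6997 + 3.6646 + 0.1906 + 0.8509 + 5.0471 = 20.77

20.77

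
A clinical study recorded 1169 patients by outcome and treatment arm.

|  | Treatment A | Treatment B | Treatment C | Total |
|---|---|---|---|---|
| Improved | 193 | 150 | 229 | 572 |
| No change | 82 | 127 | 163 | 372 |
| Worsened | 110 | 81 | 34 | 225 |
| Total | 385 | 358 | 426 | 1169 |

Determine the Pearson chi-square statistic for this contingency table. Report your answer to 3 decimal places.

73.816

Grand total N = 1169.
Expected counts (row total × column total / N):
  Improved, Treatment A: 572×385/1169 = 188.38323
  Improved, Treatment B: 572×358/1169 = 175.17194
  Improved, Treatment C: 572×426/1169 = 208.44482
  No change, Treatment A: 372×385/1169 = 122.51497
  No change, Treatment B: 372×358/1169 = 113.92301
  No change, Treatment C: 372×426/1169 = 135.56202
  Worsened, Treatment A: 225×385/1169 = 74.10180
  Worsened, Treatment B: 225×358/1169 = 68.90505
  Worsened, Treatment C: 225×426/1169 = 81.99316
Contributions (O − E)²/E:
  (193 − 188.38323)²/188.38323 = 0.1131
  (150 − 175.17194)²/175.17194 = 3.6172
  (229 − 208.44482)²/208.44482 = 2.0270
  (82 − 122.51497)²/122.51497 = 13.3981
  (127 − 113.92301)²/113.92301 = 1.5011
  (163 − 135.56202)²/135.56202 = 5.5535
  (110 − 74.10180)²/74.10180 = 17.3907
  (81 − 68.90505)²/68.90505 = 2.1230
  (34 − 81.99316)²/81.99316 = 28.0919
χ² = 0.1131 + 3.6172 + 2.0270 + 13.3981 + 1.5011 + 5.5535 + 17.3907 + 2.1230 + 28.0919 = 73.816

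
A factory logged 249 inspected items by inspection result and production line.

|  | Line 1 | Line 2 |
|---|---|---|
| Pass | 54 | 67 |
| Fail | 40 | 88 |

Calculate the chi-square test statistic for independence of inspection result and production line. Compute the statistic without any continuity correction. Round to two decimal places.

4.74

Row totals: 121, 128. Column totals: 94, 155. Grand total N = 249.
Expected counts (row total × column total / N):
  Pass, Line 1: 121×94/249 = 45.679
  Pass, Line 2: 121×155/249 = 75.321
  Fail, Line 1: 128×94/249 = 48.321
  Fail, Line 2: 128×155/249 = 79.679
Contributions (O − E)²/E:
  (54 − 45.679)²/45.679 = 1.5158
  (67 − 75.321)²/75.321 = 0.9193
  (40 − 48.321)²/48.321 = 1.4329
  (88 − 79.679)²/79.679 = 0.8690
χ² = 1.5158 + 0.9193 + 1.4329 + 0.8690 = 4.74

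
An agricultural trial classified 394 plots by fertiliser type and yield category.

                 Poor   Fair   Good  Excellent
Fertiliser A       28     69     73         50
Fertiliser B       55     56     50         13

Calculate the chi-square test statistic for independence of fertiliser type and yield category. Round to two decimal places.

31.22

Row totals: 220, 174. Column totals: 83, 125, 123, 63. Grand total N = 394.
Expected counts (row total × column total / N):
  Fertiliser A, Poor: 220×83/394 = 46.345
  Fertiliser A, Fair: 220×125/394 = 69.797
  Fertiliser A, Good: 220×123/394 = 68.680
  Fertiliser A, Excellent: 220×63/394 = 35.178
  Fertiliser B, Poor: 174×83/394 = 36.655
  Fertiliser B, Fair: 174×125/394 = 55.203
  Fertiliser B, Good: 174×123/394 = 54.320
  Fertiliser B, Excellent: 174×63/394 = 27.822
Contributions (O − E)²/E:
  (28 − 46.345)²/46.345 = 7.2616
  (69 − 69.797)²/69.797 = 0.0091
  (73 − 68.680)²/68.680 = 0.2717
  (50 − 35.178)²/35.178 = 6.2451
  (55 − 36.655)²/36.655 = 9.1813
  (56 − 55.203)²/55.203 = 0.0115
  (50 − 54.320)²/54.320 = 0.3436
  (13 − 27.822)²/27.822 = 7.8963
χ² = 7.2616 + 0.0091 + 0.2717 + 6.2451 + 9.1813 + 0.0115 + 0.3436 + 7.8963 = 31.22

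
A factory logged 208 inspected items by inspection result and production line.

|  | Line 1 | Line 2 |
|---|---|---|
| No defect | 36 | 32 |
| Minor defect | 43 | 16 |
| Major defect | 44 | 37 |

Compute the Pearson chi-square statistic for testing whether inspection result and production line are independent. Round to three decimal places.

6.470

Row totals: 68, 59, 81. Column totals: 123, 85. Grand total N = 208.
Expected counts (row total × column total / N):
  No defect, Line 1: 68×123/208 = 40.2115
  No defect, Line 2: 68×85/208 = 27.7885
  Minor defect, Line 1: 59×123/208 = 34.8894
  Minor defect, Line 2: 59×85/208 = 24.1106
  Major defect, Line 1: 81×123/208 = 47.8990
  Major defect, Line 2: 81×85/208 = 33.1010
Contributions (O − E)²/E:
  (36 − 40.2115)²/40.2115 = 0.4411
  (32 − 27.7885)²/27.7885 = 0.6383
  (43 − 34.8894)²/34.8894 = 1.8854
  (16 − 24.1106)²/24.1106 = 2.7283
  (44 − 47.8990)²/47.8990 = 0.3174
  (37 − 33.1010)²/33.1010 = 0.4593
χ² = 0.4411 + 0.6383 + 1.8854 + 2.7283 + 0.3174 + 0.4593 = 6.470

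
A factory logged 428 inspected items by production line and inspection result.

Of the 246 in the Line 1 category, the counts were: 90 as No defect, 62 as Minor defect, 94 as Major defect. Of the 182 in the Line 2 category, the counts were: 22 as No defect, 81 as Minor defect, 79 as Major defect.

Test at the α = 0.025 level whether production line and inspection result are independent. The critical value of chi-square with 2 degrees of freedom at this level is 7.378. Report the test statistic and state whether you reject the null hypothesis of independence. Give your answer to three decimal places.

Row totals: 246, 182. Column totals: 112, 143, 173. Grand total N = 428.
Expected counts (row total × column total / N):
  Line 1, No defect: 246×112/428 = 64.3738
  Line 1, Minor defect: 246×143/428 = 82.1916
  Line 1, Major defect: 246×173/428 = 99.4346
  Line 2, No defect: 182×112/428 = 47.6262
  Line 2, Minor defect: 182×143/428 = 60.8084
  Line 2, Major defect: 182×173/428 = 73.5654
Contributions (O − E)²/E:
  (90 − 64.3738)²/64.3738 = 10.2014
  (62 − 82.1916)²/82.1916 = 4.9604
  (94 − 99.4346)²/99.4346 = 0.2970
  (22 − 47.6262)²/47.6262 = 13.7887
  (81 − 60.8084)²/60.8084 = 6.7047
  (79 − 73.5654)²/73.5654 = 0.4015
χ² = 10.2014 + 4.9604 + 0.2970 + 13.7887 + 6.7047 + 0.4015 = 36.354
df = (2−1)(3−1) = 2. Since 36.354 > 7.378, reject the null hypothesis of independence at α = 0.025.

36.354; reject H₀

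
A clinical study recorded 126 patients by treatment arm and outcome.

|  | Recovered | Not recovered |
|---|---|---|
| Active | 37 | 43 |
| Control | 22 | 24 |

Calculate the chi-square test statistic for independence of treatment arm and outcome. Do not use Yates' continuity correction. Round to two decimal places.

Row totals: 80, 46. Column totals: 59, 67. Grand total N = 126.
Expected counts (row total × column total / N):
  Active, Recovered: 80×59/126 = 37.460
  Active, Not recovered: 80×67/126 = 42.540
  Control, Recovered: 46×59/126 = 21.540
  Control, Not recovered: 46×67/126 = 24.460
Contributions (O − E)²/E:
  (37 − 37.460)²/37.460 = 0.0056
  (43 − 42.540)²/42.540 = 0.0050
  (22 − 21.540)²/21.540 = 0.0098
  (24 − 24.460)²/24.460 = 0.0087
χ² = 0.0056 + 0.0050 + 0.0098 + 0.0087 = 0.03

0.03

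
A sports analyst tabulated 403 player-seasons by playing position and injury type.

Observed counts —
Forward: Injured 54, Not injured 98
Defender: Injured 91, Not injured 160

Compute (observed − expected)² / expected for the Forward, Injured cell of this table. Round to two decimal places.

Row total (Forward) = 152; column total (Injured) = 145; N = 403.
Expected count E = 152 × 145 / 403 = 54.690.
Contribution = (O − E)²/E = (54 − 54.690)² / 54.690 = 0.01.

0.01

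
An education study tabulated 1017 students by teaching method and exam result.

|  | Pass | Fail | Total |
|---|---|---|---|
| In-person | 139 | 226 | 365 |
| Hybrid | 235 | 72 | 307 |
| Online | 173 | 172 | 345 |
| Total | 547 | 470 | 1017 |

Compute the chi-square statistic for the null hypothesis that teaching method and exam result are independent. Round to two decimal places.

Grand total N = 1017.
Expected counts (row total × column total / N):
  In-person, Pass: 365×547/1017 = 196.318
  In-person, Fail: 365×470/1017 = 168.682
  Hybrid, Pass: 307×547/1017 = 165.122
  Hybrid, Fail: 307×470/1017 = 141.878
  Online, Pass: 345×547/1017 = 185.560
  Online, Fail: 345×470/1017 = 159.440
Contributions (O − E)²/E:
  (139 − 196.318)²/196.318 = 16.7349
  (226 − 168.682)²/168.682 = 19.4766
  (235 − 165.122)²/165.122 = 29.5717
  (72 − 141.878)²/141.878 = 34.4164
  (173 − 185.560)²/185.560 = 0.8501
  (172 − 159.440)²/159.440 = 0.9894
χ² = 16.7349 + 19.4766 + 29.5717 + 34.4164 + 0.8501 + 0.9894 = 102.04

102.04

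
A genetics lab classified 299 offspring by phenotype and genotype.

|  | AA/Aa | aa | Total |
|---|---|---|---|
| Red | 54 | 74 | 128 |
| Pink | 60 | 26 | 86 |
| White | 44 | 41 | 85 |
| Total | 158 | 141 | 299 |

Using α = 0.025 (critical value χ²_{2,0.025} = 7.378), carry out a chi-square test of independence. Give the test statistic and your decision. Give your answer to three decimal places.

15.757; reject H₀

Grand total N = 299.
Expected counts (row total × column total / N):
  Red, AA/Aa: 128×158/299 = 67.6388
  Red, aa: 128×141/299 = 60.3612
  Pink, AA/Aa: 86×158/299 = 45.4448
  Pink, aa: 86×141/299 = 40.5552
  White, AA/Aa: 85×158/299 = 44.9164
  White, aa: 85×141/299 = 40.0836
Contributions (O − E)²/E:
  (54 − 67.6388)²/67.6388 = 2.7502
  (74 − 60.3612)²/60.3612 = 3.0817
  (60 − 45.4448)²/45.4448 = 4.6618
  (26 − 40.5552)²/40.5552 = 5.2238
  (44 − 44.9164)²/44.9164 = 0.0187
  (41 − 40.0836)²/40.0836 = 0.0210
χ² = 2.7502 + 3.0817 + 4.6618 + 5.2238 + 0.0187 + 0.0210 = 15.757
df = (3−1)(2−1) = 2. Since 15.757 > 7.378, reject the null hypothesis of independence at α = 0.025.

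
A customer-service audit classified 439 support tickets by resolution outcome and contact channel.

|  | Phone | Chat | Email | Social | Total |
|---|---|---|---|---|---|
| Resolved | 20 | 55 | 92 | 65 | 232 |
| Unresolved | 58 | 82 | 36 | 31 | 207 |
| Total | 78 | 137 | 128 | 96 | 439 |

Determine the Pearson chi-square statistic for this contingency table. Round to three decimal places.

59.144

Grand total N = 439.
Expected counts (row total × column total / N):
  Resolved, Phone: 232×78/439 = 41.2210
  Resolved, Chat: 232×137/439 = 72.4009
  Resolved, Email: 232×128/439 = 67.6446
  Resolved, Social: 232×96/439 = 50.7335
  Unresolved, Phone: 207×78/439 = 36.7790
  Unresolved, Chat: 207×137/439 = 64.5991
  Unresolved, Email: 207×128/439 = 60.3554
  Unresolved, Social: 207×96/439 = 45.2665
Contributions (O − E)²/E:
  (20 − 41.2210)²/41.2210 = 10.9248
  (55 − 72.4009)²/72.4009 = 4.1821
  (92 − 67.6446)²/67.6446 = 8.7691
  (65 − 50.7335)²/50.7335 = 4.0118
  (58 − 36.7790)²/36.7790 = 12.2442
  (82 − 64.5991)²/64.5991 = 4.6872
  (36 − 60.3554)²/60.3554 = 9.8282
  (31 − 45.2665)²/45.2665 = 4.4963
χ² = 10.9248 + 4.1821 + 8.7691 + 4.0118 + 12.2442 + 4.6872 + 9.8282 + 4.4963 = 59.144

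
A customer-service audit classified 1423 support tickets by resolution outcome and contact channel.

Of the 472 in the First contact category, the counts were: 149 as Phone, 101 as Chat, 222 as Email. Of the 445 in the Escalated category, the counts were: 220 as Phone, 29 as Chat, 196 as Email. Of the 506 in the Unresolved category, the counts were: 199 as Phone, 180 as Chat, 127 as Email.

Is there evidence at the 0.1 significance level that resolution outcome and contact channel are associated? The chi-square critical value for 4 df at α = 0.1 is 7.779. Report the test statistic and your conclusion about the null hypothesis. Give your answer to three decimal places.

Row totals: 472, 445, 506. Column totals: 568, 310, 545. Grand total N = 1423.
Expected counts (row total × column total / N):
  First contact, Phone: 472×568/1423 = 188.4020
  First contact, Chat: 472×310/1423 = 102.8250
  First contact, Email: 472×545/1423 = 180.7730
  Escalated, Phone: 445×568/1423 = 177.6247
  Escalated, Chat: 445×310/1423 = 96.9431
  Escalated, Email: 445×545/1423 = 170.4322
  Unresolved, Phone: 506×568/1423 = 201.9733
  Unresolved, Chat: 506×310/1423 = 110.2319
  Unresolved, Email: 506×545/1423 = 193.7948
Contributions (O − E)²/E:
  (149 − 188.4020)²/188.4020 = 8.2405
  (101 − 102.8250)²/102.8250 = 0.0324
  (222 − 180.7730)²/180.7730 = 9.4022
  (220 − 177.6247)²/177.6247 = 10.1093
  (29 − 96.9431)²/96.9431 = 47.6183
  (196 − 170.4322)²/170.4322 = 3.8356
  (199 − 201.9733)²/201.9733 = 0.0438
  (180 − 110.2319)²/110.2319 = 44.1577
  (127 − 193.7948)²/193.7948 = 23.0220
χ² = 8.2405 + 0.0324 + 9.4022 + 10.1093 + 47.6183 + 3.8356 + 0.0438 + 44.1577 + 23.0220 = 146.462
df = (3−1)(3−1) = 4. Since 146.462 > 7.779, reject the null hypothesis of independence at α = 0.1.

146.462; reject H₀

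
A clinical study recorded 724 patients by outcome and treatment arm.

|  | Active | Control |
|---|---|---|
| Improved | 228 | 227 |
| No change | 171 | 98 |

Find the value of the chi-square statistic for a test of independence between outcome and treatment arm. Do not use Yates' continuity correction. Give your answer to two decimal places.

Row totals: 455, 269. Column totals: 399, 325. Grand total N = 724.
Expected counts (row total × column total / N):
  Improved, Active: 455×399/724 = 250.753
  Improved, Control: 455×325/724 = 204.247
  No change, Active: 269×399/724 = 148.247
  No change, Control: 269×325/724 = 120.753
Contributions (O − E)²/E:
  (228 − 250.753)²/250.753 = 2.0646
  (227 − 204.247)²/204.247 = 2.5347
  (171 − 148.247)²/148.247 = 3.4921
  (98 − 120.753)²/120.753 = 4.2873
χ² = 2.0646 + 2.5347 + 3.4921 + 4.2873 = 12.38

12.38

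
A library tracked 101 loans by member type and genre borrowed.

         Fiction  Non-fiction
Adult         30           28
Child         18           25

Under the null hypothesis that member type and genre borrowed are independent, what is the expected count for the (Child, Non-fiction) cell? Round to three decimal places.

22.564

Row total (Child) = 43; column total (Non-fiction) = 53; grand total N = 101.
Expected count = (row total × column total) / N = 43 × 53 / 101 = 22.564.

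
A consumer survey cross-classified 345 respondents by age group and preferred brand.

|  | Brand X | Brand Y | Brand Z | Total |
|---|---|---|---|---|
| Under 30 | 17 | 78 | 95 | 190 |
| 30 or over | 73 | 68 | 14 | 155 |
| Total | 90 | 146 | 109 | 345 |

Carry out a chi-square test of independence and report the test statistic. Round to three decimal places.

93.130

Grand total N = 345.
Expected counts (row total × column total / N):
  Under 30, Brand X: 190×90/345 = 49.5652
  Under 30, Brand Y: 190×146/345 = 80.4058
  Under 30, Brand Z: 190×109/345 = 60.0290
  30 or over, Brand X: 155×90/345 = 40.4348
  30 or over, Brand Y: 155×146/345 = 65.5942
  30 or over, Brand Z: 155×109/345 = 48.9710
Contributions (O − E)²/E:
  (17 − 49.5652)²/49.5652 = 21.3959
  (78 − 80.4058)²/80.4058 = 0.0720
  (95 − 60.0290)²/60.0290 = 20.3730
  (73 − 40.4348)²/40.4348 = 26.2272
  (68 − 65.5942)²/65.5942 = 0.0882
  (14 − 48.9710)²/48.9710 = 24.9734
χ² = 21.3959 + 0.0720 + 20.3730 + 26.2272 + 0.0882 + 24.9734 = 93.130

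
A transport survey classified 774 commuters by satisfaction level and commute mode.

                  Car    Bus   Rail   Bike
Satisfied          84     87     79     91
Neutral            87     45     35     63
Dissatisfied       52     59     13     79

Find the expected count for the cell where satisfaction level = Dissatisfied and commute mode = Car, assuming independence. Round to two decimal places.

Row total (Dissatisfied) = 203; column total (Car) = 223; grand total N = 774.
Expected count = (row total × column total) / N = 203 × 223 / 774 = 58.49.

58.49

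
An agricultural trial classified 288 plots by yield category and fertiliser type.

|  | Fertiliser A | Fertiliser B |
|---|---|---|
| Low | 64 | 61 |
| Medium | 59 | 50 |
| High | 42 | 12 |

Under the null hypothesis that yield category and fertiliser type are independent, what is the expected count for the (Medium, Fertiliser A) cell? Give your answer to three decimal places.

Row total (Medium) = 109; column total (Fertiliser A) = 165; grand total N = 288.
Expected count = (row total × column total) / N = 109 × 165 / 288 = 62.448.

62.448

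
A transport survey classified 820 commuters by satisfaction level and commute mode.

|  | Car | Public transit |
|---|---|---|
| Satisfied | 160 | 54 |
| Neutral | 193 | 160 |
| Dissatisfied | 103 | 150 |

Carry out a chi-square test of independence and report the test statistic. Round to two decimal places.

54.69

Row totals: 214, 353, 253. Column totals: 456, 364. Grand total N = 820.
Expected counts (row total × column total / N):
  Satisfied, Car: 214×456/820 = 119.005
  Satisfied, Public transit: 214×364/820 = 94.995
  Neutral, Car: 353×456/820 = 196.302
  Neutral, Public transit: 353×364/820 = 156.698
  Dissatisfied, Car: 253×456/820 = 140.693
  Dissatisfied, Public transit: 253×364/820 = 112.307
Contributions (O − E)²/E:
  (160 − 119.005)²/119.005 = 14.1220
  (54 − 94.995)²/94.995 = 17.6914
  (193 − 196.302)²/196.302 = 0.0555
  (160 − 156.698)²/156.698 = 0.0696
  (103 − 140.693)²/140.693 = 10.0983
  (150 − 112.307)²/112.307 = 12.6507
χ² = 14.1220 + 17.6914 + 0.0555 + 0.0696 + 10.0983 + 12.6507 = 54.69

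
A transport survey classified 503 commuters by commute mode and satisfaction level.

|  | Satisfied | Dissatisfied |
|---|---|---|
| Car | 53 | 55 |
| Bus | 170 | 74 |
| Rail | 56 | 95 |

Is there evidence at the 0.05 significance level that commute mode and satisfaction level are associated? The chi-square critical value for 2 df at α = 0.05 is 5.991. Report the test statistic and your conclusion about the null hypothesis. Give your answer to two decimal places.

42.37; reject H₀

Row totals: 108, 244, 151. Column totals: 279, 224. Grand total N = 503.
Expected counts (row total × column total / N):
  Car, Satisfied: 108×279/503 = 59.905
  Car, Dissatisfied: 108×224/503 = 48.095
  Bus, Satisfied: 244×279/503 = 135.340
  Bus, Dissatisfied: 244×224/503 = 108.660
  Rail, Satisfied: 151×279/503 = 83.755
  Rail, Dissatisfied: 151×224/503 = 67.245
Contributions (O − E)²/E:
  (53 − 59.905)²/59.905 = 0.7959
  (55 − 48.095)²/48.095 = 0.9914
  (170 − 135.340)²/135.340 = 8.8763
  (74 − 108.660)²/108.660 = 11.0557
  (56 − 83.755)²/83.755 = 9.1975
  (95 − 67.245)²/67.245 = 11.4557
χ² = 0.7959 + 0.9914 + 8.8763 + 11.0557 + 9.1975 + 11.4557 = 42.37
df = (3−1)(2−1) = 2. Since 42.37 > 5.991, reject the null hypothesis of independence at α = 0.05.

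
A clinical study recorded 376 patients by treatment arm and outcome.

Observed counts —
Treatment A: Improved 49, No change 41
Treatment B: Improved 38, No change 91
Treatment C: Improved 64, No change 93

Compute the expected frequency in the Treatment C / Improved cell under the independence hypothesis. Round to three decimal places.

Row total (Treatment C) = 157; column total (Improved) = 151; grand total N = 376.
Expected count = (row total × column total) / N = 157 × 151 / 376 = 63.051.

63.051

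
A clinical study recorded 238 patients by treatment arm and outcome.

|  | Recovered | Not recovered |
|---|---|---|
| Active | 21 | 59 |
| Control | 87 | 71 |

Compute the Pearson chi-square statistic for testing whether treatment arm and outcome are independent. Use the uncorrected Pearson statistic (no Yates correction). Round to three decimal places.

Row totals: 80, 158. Column totals: 108, 130. Grand total N = 238.
Expected counts (row total × column total / N):
  Active, Recovered: 80×108/238 = 36.3025
  Active, Not recovered: 80×130/238 = 43.6975
  Control, Recovered: 158×108/238 = 71.6975
  Control, Not recovered: 158×130/238 = 86.3025
Contributions (O − E)²/E:
  (21 − 36.3025)²/36.3025 = 6.4504
  (59 − 43.6975)²/43.6975 = 5.3588
  (87 − 71.6975)²/71.6975 = 3.2660
  (71 − 86.3025)²/86.3025 = 2.7133
χ² = 6.4504 + 5.3588 + 3.2660 + 2.7133 = 17.789

17.789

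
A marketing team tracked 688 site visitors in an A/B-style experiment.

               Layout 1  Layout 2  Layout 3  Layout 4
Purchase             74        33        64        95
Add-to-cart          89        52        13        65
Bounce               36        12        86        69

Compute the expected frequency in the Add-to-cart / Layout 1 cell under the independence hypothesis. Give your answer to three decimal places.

63.344

Row total (Add-to-cart) = 219; column total (Layout 1) = 199; grand total N = 688.
Expected count = (row total × column total) / N = 219 × 199 / 688 = 63.344.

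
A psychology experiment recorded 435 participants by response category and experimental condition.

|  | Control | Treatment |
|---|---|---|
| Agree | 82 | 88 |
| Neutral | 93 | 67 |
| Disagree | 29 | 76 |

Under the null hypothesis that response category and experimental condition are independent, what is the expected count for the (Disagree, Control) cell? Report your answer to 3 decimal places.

49.241

Row total (Disagree) = 105; column total (Control) = 204; grand total N = 435.
Expected count = (row total × column total) / N = 105 × 204 / 435 = 49.241.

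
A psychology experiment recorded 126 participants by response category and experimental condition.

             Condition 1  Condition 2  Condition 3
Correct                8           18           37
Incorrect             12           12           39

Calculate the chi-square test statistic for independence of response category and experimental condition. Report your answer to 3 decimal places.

2.053

Row totals: 63, 63. Column totals: 20, 30, 76. Grand total N = 126.
Expected counts (row total × column total / N):
  Correct, Condition 1: 63×20/126 = 10.0000
  Correct, Condition 2: 63×30/126 = 15.0000
  Correct, Condition 3: 63×76/126 = 38.0000
  Incorrect, Condition 1: 63×20/126 = 10.0000
  Incorrect, Condition 2: 63×30/126 = 15.0000
  Incorrect, Condition 3: 63×76/126 = 38.0000
Contributions (O − E)²/E:
  (8 − 10.0000)²/10.0000 = 0.4000
  (18 − 15.0000)²/15.0000 = 0.6000
  (37 − 38.0000)²/38.0000 = 0.0263
  (12 − 10.0000)²/10.0000 = 0.4000
  (12 − 15.0000)²/15.0000 = 0.6000
  (39 − 38.0000)²/38.0000 = 0.0263
χ² = 0.4000 + 0.6000 + 0.0263 + 0.4000 + 0.6000 + 0.0263 = 2.053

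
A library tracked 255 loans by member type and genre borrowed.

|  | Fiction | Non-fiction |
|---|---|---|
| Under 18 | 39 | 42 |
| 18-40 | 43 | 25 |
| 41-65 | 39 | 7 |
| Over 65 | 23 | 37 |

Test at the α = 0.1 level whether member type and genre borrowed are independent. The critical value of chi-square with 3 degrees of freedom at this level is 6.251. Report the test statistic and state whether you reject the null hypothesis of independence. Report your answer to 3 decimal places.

Row totals: 81, 68, 46, 60. Column totals: 144, 111. Grand total N = 255.
Expected counts (row total × column total / N):
  Under 18, Fiction: 81×144/255 = 45.7412
  Under 18, Non-fiction: 81×111/255 = 35.2588
  18-40, Fiction: 68×144/255 = 38.4000
  18-40, Non-fiction: 68×111/255 = 29.6000
  41-65, Fiction: 46×144/255 = 25.9765
  41-65, Non-fiction: 46×111/255 = 20.0235
  Over 65, Fiction: 60×144/255 = 33.8824
  Over 65, Non-fiction: 60×111/255 = 26.1176
Contributions (O − E)²/E:
  (39 − 45.7412)²/45.7412 = 0.9935
  (42 − 35.2588)²/35.2588 = 1.2889
  (43 − 38.4000)²/38.4000 = 0.5510
  (25 − 29.6000)²/29.6000 = 0.7149
  (39 − 25.9765)²/25.9765 = 6.5294
  (7 − 20.0235)²/20.0235 = 8.4706
  (23 − 33.8824)²/33.8824 = 3.4952
  (37 − 26.1176)²/26.1176 = 4.5344
χ² = 0.9935 + 1.2889 + 0.5510 + 0.7149 + 6.5294 + 8.4706 + 3.4952 + 4.5344 = 26.578
df = (4−1)(2−1) = 3. Since 26.578 > 6.251, reject the null hypothesis of independence at α = 0.1.

26.578; reject H₀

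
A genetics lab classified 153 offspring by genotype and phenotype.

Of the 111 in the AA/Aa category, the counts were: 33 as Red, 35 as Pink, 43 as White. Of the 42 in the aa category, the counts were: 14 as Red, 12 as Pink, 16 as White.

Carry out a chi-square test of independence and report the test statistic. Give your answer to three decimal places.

0.219

Row totals: 111, 42. Column totals: 47, 47, 59. Grand total N = 153.
Expected counts (row total × column total / N):
  AA/Aa, Red: 111×47/153 = 34.0980
  AA/Aa, Pink: 111×47/153 = 34.0980
  AA/Aa, White: 111×59/153 = 42.8039
  aa, Red: 42×47/153 = 12.9020
  aa, Pink: 42×47/153 = 12.9020
  aa, White: 42×59/153 = 16.1961
Contributions (O − E)²/E:
  (33 − 34.0980)²/34.0980 = 0.0354
  (35 − 34.0980)²/34.0980 = 0.0239
  (43 − 42.8039)²/42.8039 = 0.0009
  (14 − 12.9020)²/12.9020 = 0.0934
  (12 − 12.9020)²/12.9020 = 0.0631
  (16 − 16.1961)²/16.1961 = 0.0024
χ² = 0.0354 + 0.0239 + 0.0009 + 0.0934 + 0.0631 + 0.0024 = 0.219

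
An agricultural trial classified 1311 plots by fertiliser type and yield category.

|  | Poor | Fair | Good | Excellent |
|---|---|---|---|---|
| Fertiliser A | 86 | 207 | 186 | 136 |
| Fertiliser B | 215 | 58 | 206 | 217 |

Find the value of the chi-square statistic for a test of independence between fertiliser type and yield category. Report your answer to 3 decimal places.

Row totals: 615, 696. Column totals: 301, 265, 392, 353. Grand total N = 1311.
Expected counts (row total × column total / N):
  Fertiliser A, Poor: 615×301/1311 = 141.2014
  Fertiliser A, Fair: 615×265/1311 = 124.3135
  Fertiliser A, Good: 615×392/1311 = 183.8902
  Fertiliser A, Excellent: 615×353/1311 = 165.5950
  Fertiliser B, Poor: 696×301/1311 = 159.7986
  Fertiliser B, Fair: 696×265/1311 = 140.6865
  Fertiliser B, Good: 696×392/1311 = 208.1098
  Fertiliser B, Excellent: 696×353/1311 = 187.4050
Contributions (O − E)²/E:
  (86 − 141.2014)²/141.2014 = 21.5805
  (207 − 124.3135)²/124.3135 = 54.9985
  (186 − 183.8902)²/183.8902 = 0.0242
  (136 − 165.5950)²/165.5950 = 5.2892
  (215 − 159.7986)²/159.7986 = 19.0690
  (58 − 140.6865)²/140.6865 = 48.5978
  (206 − 208.1098)²/208.1098 = 0.0214
  (217 − 187.4050)²/187.4050 = 4.6736
χ² = 21.5805 + 54.9985 + 0.0242 + 5.2892 + 19.0690 + 48.5978 + 0.0214 + 4.6736 = 154.254

154.254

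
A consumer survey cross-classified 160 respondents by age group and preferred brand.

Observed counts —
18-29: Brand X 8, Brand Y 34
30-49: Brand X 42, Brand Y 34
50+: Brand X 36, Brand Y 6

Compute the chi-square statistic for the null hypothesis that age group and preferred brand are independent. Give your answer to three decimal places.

37.678

Row totals: 42, 76, 42. Column totals: 86, 74. Grand total N = 160.
Expected counts (row total × column total / N):
  18-29, Brand X: 42×86/160 = 22.5750
  18-29, Brand Y: 42×74/160 = 19.4250
  30-49, Brand X: 76×86/160 = 40.8500
  30-49, Brand Y: 76×74/160 = 35.1500
  50+, Brand X: 42×86/160 = 22.5750
  50+, Brand Y: 42×74/160 = 19.4250
Contributions (O − E)²/E:
  (8 − 22.5750)²/22.5750 = 9.4100
  (34 − 19.4250)²/19.4250 = 10.9359
  (42 − 40.8500)²/40.8500 = 0.0324
  (34 − 35.1500)²/35.1500 = 0.0376
  (36 − 22.5750)²/22.5750 = 7.9836
  (6 − 19.4250)²/19.4250 = 9.2783
χ² = 9.4100 + 10.9359 + 0.0324 + 0.0376 + 7.9836 + 9.2783 = 37.678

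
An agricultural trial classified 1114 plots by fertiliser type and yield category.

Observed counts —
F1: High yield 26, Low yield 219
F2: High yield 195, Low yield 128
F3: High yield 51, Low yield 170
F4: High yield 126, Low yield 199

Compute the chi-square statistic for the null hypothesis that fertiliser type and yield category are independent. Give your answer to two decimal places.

Row totals: 245, 323, 221, 325. Column totals: 398, 716. Grand total N = 1114.
Expected counts (row total × column total / N):
  F1, High yield: 245×398/1114 = 87.531
  F1, Low yield: 245×716/1114 = 157.469
  F2, High yield: 323×398/1114 = 115.399
  F2, Low yield: 323×716/1114 = 207.601
  F3, High yield: 221×398/1114 = 78.957
  F3, Low yield: 221×716/1114 = 142.043
  F4, High yield: 325×398/1114 = 116.113
  F4, Low yield: 325×716/1114 = 208.887
Contributions (O − E)²/E:
  (26 − 87.531)²/87.531 = 43.2540
  (219 − 157.469)²/157.469 = 24.0432
  (195 − 115.399)²/115.399 = 54.9079
  (128 − 207.601)²/207.601 = 30.5216
  (51 − 78.957)²/78.957 = 9.8990
  (170 − 142.043)²/142.043 = 5.5025
  (126 − 116.113)²/116.113 = 0.8419
  (199 − 208.887)²/208.887 = 0.4680
χ² = 43.2540 + 24.0432 + 54.9079 + 30.5216 + 9.8990 + 5.5025 + 0.8419 + 0.4680 = 169.44

169.44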